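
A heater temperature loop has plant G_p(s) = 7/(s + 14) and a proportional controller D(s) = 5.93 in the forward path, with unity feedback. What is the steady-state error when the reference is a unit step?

The loop is type 0. Static position error constant K_pos = D(0)·G_p(0) = 5.93·0.5 = 2.965.
Steady-state error to a unit step: e_ss = 1/(1+K_pos) = 1/3.965 = 0.252.

0.252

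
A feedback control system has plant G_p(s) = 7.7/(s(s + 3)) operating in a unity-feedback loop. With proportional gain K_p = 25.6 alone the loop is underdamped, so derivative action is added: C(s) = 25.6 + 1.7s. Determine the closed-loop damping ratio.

ζ = 0.573

Forward path: (25.6 + 1.7s)·7.7/(s(s+3)). The closed-loop characteristic equation is s² + (3 + 7.7·1.7)s + 7.7·25.6 = 0.
That is s² + 16.09s + 197.1 = 0, so ω_n = 14.04 rad/s and ζ = 16.09/(2·14.04) = 0.573.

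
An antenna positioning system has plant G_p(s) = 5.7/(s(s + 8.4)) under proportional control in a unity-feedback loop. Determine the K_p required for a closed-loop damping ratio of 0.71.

K_p = 6.14

Closed-loop characteristic equation: s² + 8.4s + K_p·5.7 = 0.
So ω_n = √(5.7K_p) and 2ζω_n = 8.4, giving ζ = 8.4/(2√(5.7K_p)).
Setting ζ = 0.71: √(5.7K_p) = 8.4/(2·0.71) = 5.915, so K_p = 34.99/5.7 = 6.14.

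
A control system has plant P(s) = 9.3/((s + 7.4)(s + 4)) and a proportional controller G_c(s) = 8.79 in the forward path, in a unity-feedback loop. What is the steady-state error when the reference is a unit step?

0.266

The loop is type 0. Static position error constant K_pos = G_c(0)·P(0) = 8.79·0.3142 = 2.762.
Steady-state error to a unit step: e_ss = 1/(1+K_pos) = 1/3.762 = 0.266.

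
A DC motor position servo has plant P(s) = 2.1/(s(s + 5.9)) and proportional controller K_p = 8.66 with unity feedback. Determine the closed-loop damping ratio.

1 + K_p·P(s) = 0 gives s² + 5.9s + 18.19 = 0.
So ω_n² = 18.19 ⇒ ω_n = 4.265 rad/s, and ζ = 5.9/(2ω_n) = 0.692.

ζ = 0.692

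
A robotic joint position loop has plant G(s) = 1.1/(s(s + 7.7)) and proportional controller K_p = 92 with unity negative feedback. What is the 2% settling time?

Closed-loop characteristic equation: s² + 7.7s + 101.2 = 0, so ω_n = 10.06 rad/s and ζ = 7.7/(2·10.06) = 0.3827.
2% settling time T_s ≈ 4/(ζω_n) = 4/3.85 = 1.04 s.

T_s ≈ 1.04 s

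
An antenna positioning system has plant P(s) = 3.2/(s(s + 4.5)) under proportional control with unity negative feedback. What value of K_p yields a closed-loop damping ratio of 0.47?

Closed-loop characteristic equation: s² + 4.5s + K_p·3.2 = 0.
So ω_n = √(3.2K_p) and 2ζω_n = 4.5, giving ζ = 4.5/(2√(3.2K_p)).
Setting ζ = 0.47: √(3.2K_p) = 4.5/(2·0.47) = 4.787, so K_p = 22.92/3.2 = 7.16.

K_p = 7.16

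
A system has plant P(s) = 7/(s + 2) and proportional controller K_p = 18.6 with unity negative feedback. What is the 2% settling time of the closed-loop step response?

T_s ≈ 0.0303 s

Closed-loop transfer function: T(s) = K_p·P(s)/(1 + K_p·P(s)) = 130.2/(s + 2 + 130.2) = 130.2/(s + 132.2).
Time constant τ = 1/132.2 = 0.007564 s, so the 2% settling time is about 4τ = 0.0303 s.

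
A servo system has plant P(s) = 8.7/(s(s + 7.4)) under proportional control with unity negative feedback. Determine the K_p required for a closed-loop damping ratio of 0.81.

K_p = 2.4

Closed-loop characteristic equation: s² + 7.4s + K_p·8.7 = 0.
So ω_n = √(8.7K_p) and 2ζω_n = 7.4, giving ζ = 7.4/(2√(8.7K_p)).
Setting ζ = 0.81: √(8.7K_p) = 7.4/(2·0.81) = 4.568, so K_p = 20.87/8.7 = 2.4.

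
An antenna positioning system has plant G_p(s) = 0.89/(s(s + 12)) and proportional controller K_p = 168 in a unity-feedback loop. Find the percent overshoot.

17%

From 1 + K_pG_p(s) = 0: s² + 12s + 149.5 = 0 ⇒ ω_n = 12.23, ζ = 0.4907.
%OS = 100·exp(−πζ/√(1−ζ²)) = 100·exp(−π·0.4907/√0.7592) = 17%.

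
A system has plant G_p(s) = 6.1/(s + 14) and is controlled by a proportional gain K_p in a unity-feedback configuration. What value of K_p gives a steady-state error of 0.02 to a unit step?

K_p = 112

For a type-0 loop with proportional control, e_ss = 1/(1 + K_p·G_p(0)).
G_p(0) = 0.4357. Require 1/(1 + K_p·0.4357) = 0.02, so 1 + 0.4357·K_p = 50.
K_p = (50 − 1)/0.4357 = 112.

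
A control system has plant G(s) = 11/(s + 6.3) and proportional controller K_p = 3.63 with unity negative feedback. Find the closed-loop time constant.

τ = 0.0216 s

Closed-loop transfer function: T(s) = K_p·G(s)/(1 + K_p·G(s)) = 39.93/(s + 6.3 + 39.93) = 39.93/(s + 46.23).
Time constant τ = 1/46.23 = 0.0216 s.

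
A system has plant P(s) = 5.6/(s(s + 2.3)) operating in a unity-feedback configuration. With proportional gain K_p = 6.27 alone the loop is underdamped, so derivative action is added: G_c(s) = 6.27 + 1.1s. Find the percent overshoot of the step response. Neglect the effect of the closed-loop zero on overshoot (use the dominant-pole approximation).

4.07%

Forward path: (6.27 + 1.1s)·5.6/(s(s+2.3)). The closed-loop characteristic equation is s² + (2.3 + 5.6·1.1)s + 5.6·6.27 = 0.
That is s² + 8.46s + 35.11 = 0, so ω_n = 5.926 rad/s and ζ = 8.46/(2·5.926) = 0.7139.
%OS = 100·exp(−πζ/√(1−ζ²)) = 4.07%.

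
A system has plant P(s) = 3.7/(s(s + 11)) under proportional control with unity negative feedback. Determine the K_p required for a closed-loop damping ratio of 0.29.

K_p = 97.2

Closed-loop characteristic equation: s² + 11s + K_p·3.7 = 0.
So ω_n = √(3.7K_p) and 2ζω_n = 11, giving ζ = 11/(2√(3.7K_p)).
Setting ζ = 0.29: √(3.7K_p) = 11/(2·0.29) = 18.97, so K_p = 359.7/3.7 = 97.2.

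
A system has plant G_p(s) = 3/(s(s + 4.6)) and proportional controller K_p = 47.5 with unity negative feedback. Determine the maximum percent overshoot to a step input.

54%

Closed-loop characteristic equation: s² + 4.6s + 142.5 = 0, so ω_n = 11.94 rad/s and ζ = 4.6/(2·11.94) = 0.1927.
%OS = 100·exp(−πζ/√(1−ζ²)) = 100·exp(−π·0.1927/√0.9629) = 54%.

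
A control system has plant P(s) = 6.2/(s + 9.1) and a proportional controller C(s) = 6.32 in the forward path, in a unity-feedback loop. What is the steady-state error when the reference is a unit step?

The loop is type 0. Static position error constant K_pos = C(0)·P(0) = 6.32·0.6813 = 4.306.
Steady-state error to a unit step: e_ss = 1/(1+K_pos) = 1/5.306 = 0.188.

0.188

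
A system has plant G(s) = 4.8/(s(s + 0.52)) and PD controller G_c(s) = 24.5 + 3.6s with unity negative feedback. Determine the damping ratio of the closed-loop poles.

Forward path: (24.5 + 3.6s)·4.8/(s(s+0.52)). The closed-loop characteristic equation is s² + (0.52 + 4.8·3.6)s + 4.8·24.5 = 0.
That is s² + 17.8s + 117.6 = 0, so ω_n = 10.84 rad/s and ζ = 17.8/(2·10.84) = 0.8207.

ζ = 0.821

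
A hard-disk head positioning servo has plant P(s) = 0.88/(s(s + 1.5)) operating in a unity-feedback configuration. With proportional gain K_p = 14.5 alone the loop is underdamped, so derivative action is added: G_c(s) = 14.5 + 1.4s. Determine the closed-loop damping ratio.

Forward path: (14.5 + 1.4s)·0.88/(s(s+1.5)). The closed-loop characteristic equation is s² + (1.5 + 0.88·1.4)s + 0.88·14.5 = 0.
That is s² + 2.732s + 12.76 = 0, so ω_n = 3.572 rad/s and ζ = 2.732/(2·3.572) = 0.3824.

ζ = 0.382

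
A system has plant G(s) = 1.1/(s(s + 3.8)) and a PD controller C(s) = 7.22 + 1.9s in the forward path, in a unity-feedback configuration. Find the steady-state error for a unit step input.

0

The open loop C(s)G(s) has a pole at the origin (type 1), so the static position error constant is infinite and e_ss = 1/(1+∞) = 0.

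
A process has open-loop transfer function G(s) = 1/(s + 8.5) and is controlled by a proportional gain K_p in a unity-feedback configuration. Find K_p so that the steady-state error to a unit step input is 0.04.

K_p = 204

Steady-state error for a unit step on this type-0 loop is 1/(1 + K_p·G(0)).
G(0) = 0.1176. Require 1/(1 + K_p·0.1176) = 0.04, so 1 + 0.1176·K_p = 25.
K_p = (25 − 1)/0.1176 = 204.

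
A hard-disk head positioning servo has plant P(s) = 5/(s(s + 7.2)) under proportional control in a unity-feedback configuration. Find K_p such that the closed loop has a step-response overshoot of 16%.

From %OS = 100·exp(−πζ/√(1−ζ²)) = 16%, ζ = −ln(0.16)/√(π²+ln²(0.16)) = 0.5039.
Characteristic equation s² + 7.2s + 5K_p = 0 gives ζ = 7.2/(2√(5K_p)).
Setting ζ = 0.5039: √(5K_p) = 7.2/(2·0.5039) = 7.145, so K_p = 51.05/5 = 10.2.

K_p = 10.2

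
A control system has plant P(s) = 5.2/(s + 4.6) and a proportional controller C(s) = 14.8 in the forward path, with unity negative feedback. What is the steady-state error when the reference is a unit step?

The loop is type 0. Static position error constant K_pos = C(0)·P(0) = 14.8·1.13 = 16.73.
Steady-state error to a unit step: e_ss = 1/(1+K_pos) = 1/17.73 = 0.0564.

0.0564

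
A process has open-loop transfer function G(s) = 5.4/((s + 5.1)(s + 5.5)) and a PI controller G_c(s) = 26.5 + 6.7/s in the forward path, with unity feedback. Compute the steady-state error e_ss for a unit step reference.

0

The open loop G_c(s)G(s) has a pole at the origin (type 1), so the static position error constant is infinite and e_ss = 1/(1+∞) = 0.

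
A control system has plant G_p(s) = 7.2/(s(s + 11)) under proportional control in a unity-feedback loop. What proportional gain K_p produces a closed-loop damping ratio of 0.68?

Closed-loop characteristic equation: s² + 11s + K_p·7.2 = 0.
So ω_n = √(7.2K_p) and 2ζω_n = 11, giving ζ = 11/(2√(7.2K_p)).
Setting ζ = 0.68: √(7.2K_p) = 11/(2·0.68) = 8.088, so K_p = 65.42/7.2 = 9.09.

K_p = 9.09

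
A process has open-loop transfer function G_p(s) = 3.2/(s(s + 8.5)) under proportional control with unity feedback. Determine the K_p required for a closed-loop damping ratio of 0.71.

K_p = 11.2

Closed-loop characteristic equation: s² + 8.5s + K_p·3.2 = 0.
So ω_n = √(3.2K_p) and 2ζω_n = 8.5, giving ζ = 8.5/(2√(3.2K_p)).
Setting ζ = 0.71: √(3.2K_p) = 8.5/(2·0.71) = 5.986, so K_p = 35.83/3.2 = 11.2.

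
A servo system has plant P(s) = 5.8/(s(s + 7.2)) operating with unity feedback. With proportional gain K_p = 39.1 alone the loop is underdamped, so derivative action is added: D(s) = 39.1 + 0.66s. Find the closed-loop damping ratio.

ζ = 0.366

Forward path: (39.1 + 0.66s)·5.8/(s(s+7.2)). The closed-loop characteristic equation is s² + (7.2 + 5.8·0.66)s + 5.8·39.1 = 0.
That is s² + 11.03s + 226.8 = 0, so ω_n = 15.06 rad/s and ζ = 11.03/(2·15.06) = 0.3662.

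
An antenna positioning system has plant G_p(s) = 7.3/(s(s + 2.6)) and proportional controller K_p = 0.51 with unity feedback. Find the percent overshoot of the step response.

5.7%

From 1 + K_pG_p(s) = 0: s² + 2.6s + 3.723 = 0 ⇒ ω_n = 1.93, ζ = 0.6737.
%OS = 100·exp(−πζ/√(1−ζ²)) = 100·exp(−π·0.6737/√0.5461) = 5.7%.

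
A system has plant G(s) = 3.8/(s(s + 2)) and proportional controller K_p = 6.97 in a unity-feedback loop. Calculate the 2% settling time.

T_s ≈ 4 s

Closed-loop characteristic equation: s² + 2s + 26.49 = 0, so ω_n = 5.146 rad/s and ζ = 2/(2·5.146) = 0.1943.
2% settling time T_s ≈ 4/(ζω_n) = 4/1 = 4 s.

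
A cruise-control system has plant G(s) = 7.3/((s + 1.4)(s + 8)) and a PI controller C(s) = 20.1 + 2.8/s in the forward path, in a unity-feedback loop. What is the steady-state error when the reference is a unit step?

0

The open loop C(s)G(s) has a pole at the origin (type 1), so the static position error constant is infinite and e_ss = 1/(1+∞) = 0.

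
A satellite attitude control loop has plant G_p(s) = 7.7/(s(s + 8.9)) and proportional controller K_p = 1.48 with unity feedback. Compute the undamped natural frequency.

With unity feedback the closed-loop characteristic equation is s² + 8.9s + 1.48·7.7 = s² + 8.9s + 11.4 = 0.
Matching s² + 2ζω_n s + ω_n²: ω_n = √11.4 = 3.376 rad/s and 2ζω_n = 8.9, so ζ = 8.9/(2·3.376) = 1.32.

ω_n = 3.38 rad/s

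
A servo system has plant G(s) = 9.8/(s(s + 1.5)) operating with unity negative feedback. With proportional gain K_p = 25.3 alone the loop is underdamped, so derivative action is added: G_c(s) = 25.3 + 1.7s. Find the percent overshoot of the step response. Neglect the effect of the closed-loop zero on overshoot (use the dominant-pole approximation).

Forward path: (25.3 + 1.7s)·9.8/(s(s+1.5)). The closed-loop characteristic equation is s² + (1.5 + 9.8·1.7)s + 9.8·25.3 = 0.
That is s² + 18.16s + 247.9 = 0, so ω_n = 15.75 rad/s and ζ = 18.16/(2·15.75) = 0.5767.
%OS = 100·exp(−πζ/√(1−ζ²)) = 10.9%.

10.9%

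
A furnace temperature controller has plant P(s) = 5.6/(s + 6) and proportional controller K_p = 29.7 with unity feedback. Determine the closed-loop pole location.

Closed-loop transfer function: T(s) = K_p·P(s)/(1 + K_p·P(s)) = 166.3/(s + 6 + 166.3) = 166.3/(s + 172.3).
The closed-loop pole is at s = −172.3.

s = -172.3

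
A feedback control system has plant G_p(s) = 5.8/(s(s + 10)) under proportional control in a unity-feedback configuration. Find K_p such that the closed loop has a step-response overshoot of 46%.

K_p = 74.9

From %OS = 100·exp(−πζ/√(1−ζ²)) = 46%, ζ = −ln(0.46)/√(π²+ln²(0.46)) = 0.24.
Characteristic equation s² + 10s + 5.8K_p = 0 gives ζ = 10/(2√(5.8K_p)).
Setting ζ = 0.24: √(5.8K_p) = 10/(2·0.24) = 20.84, so K_p = 434.2/5.8 = 74.9.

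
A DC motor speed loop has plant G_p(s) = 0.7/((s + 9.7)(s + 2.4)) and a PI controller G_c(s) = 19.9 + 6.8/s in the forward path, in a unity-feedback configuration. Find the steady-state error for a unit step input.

0

The open loop G_c(s)G_p(s) has a pole at the origin (type 1), so the static position error constant is infinite and e_ss = 1/(1+∞) = 0.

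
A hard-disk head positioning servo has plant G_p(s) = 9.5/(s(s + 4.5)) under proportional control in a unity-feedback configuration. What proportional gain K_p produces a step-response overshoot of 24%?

From %OS = 100·exp(−πζ/√(1−ζ²)) = 24%, ζ = −ln(0.24)/√(π²+ln²(0.24)) = 0.4136.
Characteristic equation s² + 4.5s + 9.5K_p = 0 gives ζ = 4.5/(2√(9.5K_p)).
Setting ζ = 0.4136: √(9.5K_p) = 4.5/(2·0.4136) = 5.44, so K_p = 29.6/9.5 = 3.12.

K_p = 3.12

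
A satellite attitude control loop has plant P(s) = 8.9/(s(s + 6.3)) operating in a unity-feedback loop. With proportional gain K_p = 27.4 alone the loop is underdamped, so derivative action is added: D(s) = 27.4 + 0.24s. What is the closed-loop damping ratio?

Forward path: (27.4 + 0.24s)·8.9/(s(s+6.3)). The closed-loop characteristic equation is s² + (6.3 + 8.9·0.24)s + 8.9·27.4 = 0.
That is s² + 8.436s + 243.9 = 0, so ω_n = 15.62 rad/s and ζ = 8.436/(2·15.62) = 0.2701.

ζ = 0.27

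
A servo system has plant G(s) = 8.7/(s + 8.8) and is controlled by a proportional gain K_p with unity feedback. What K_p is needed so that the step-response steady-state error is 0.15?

For a type-0 loop with proportional control, e_ss = 1/(1 + K_p·G(0)).
G(0) = 0.9886. Require 1/(1 + K_p·0.9886) = 0.15, so 1 + 0.9886·K_p = 6.667.
K_p = (6.667 − 1)/0.9886 = 5.73.

K_p = 5.73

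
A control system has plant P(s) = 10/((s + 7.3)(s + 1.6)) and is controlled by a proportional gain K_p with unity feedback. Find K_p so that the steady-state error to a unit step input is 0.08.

K_p = 13.4

Steady-state error for a unit step on this type-0 loop is 1/(1 + K_p·P(0)).
P(0) = 0.8562. Require 1/(1 + K_p·0.8562) = 0.08, so 1 + 0.8562·K_p = 12.5.
K_p = (12.5 − 1)/0.8562 = 13.4.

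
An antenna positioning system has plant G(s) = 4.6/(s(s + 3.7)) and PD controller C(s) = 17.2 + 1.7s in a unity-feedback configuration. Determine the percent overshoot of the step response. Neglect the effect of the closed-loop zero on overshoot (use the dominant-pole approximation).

Forward path: (17.2 + 1.7s)·4.6/(s(s+3.7)). The closed-loop characteristic equation is s² + (3.7 + 4.6·1.7)s + 4.6·17.2 = 0.
That is s² + 11.52s + 79.12 = 0, so ω_n = 8.895 rad/s and ζ = 11.52/(2·8.895) = 0.6476.
%OS = 100·exp(−πζ/√(1−ζ²)) = 6.93%.

6.93%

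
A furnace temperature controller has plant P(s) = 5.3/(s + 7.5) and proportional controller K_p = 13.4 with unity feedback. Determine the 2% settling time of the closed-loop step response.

Closed-loop transfer function: T(s) = K_p·P(s)/(1 + K_p·P(s)) = 71.02/(s + 7.5 + 71.02) = 71.02/(s + 78.52).
Time constant τ = 1/78.52 = 0.01274 s, so the 2% settling time is about 4τ = 0.0509 s.

T_s ≈ 0.0509 s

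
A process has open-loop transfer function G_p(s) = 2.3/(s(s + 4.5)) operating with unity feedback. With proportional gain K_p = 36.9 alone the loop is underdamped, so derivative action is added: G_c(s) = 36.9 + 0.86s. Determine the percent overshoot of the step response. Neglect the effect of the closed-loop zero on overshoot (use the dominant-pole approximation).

Forward path: (36.9 + 0.86s)·2.3/(s(s+4.5)). The closed-loop characteristic equation is s² + (4.5 + 2.3·0.86)s + 2.3·36.9 = 0.
That is s² + 6.478s + 84.87 = 0, so ω_n = 9.212 rad/s and ζ = 6.478/(2·9.212) = 0.3516.
%OS = 100·exp(−πζ/√(1−ζ²)) = 30.7%.

30.7%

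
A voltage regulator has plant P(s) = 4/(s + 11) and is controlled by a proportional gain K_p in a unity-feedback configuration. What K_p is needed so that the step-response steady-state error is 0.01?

K_p = 272

For a type-0 loop with proportional control, e_ss = 1/(1 + K_p·P(0)).
P(0) = 0.3636. Require 1/(1 + K_p·0.3636) = 0.01, so 1 + 0.3636·K_p = 100.
K_p = (100 − 1)/0.3636 = 272.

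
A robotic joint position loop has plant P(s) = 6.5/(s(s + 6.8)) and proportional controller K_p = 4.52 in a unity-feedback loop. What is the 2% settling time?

T_s ≈ 1.18 s

From 1 + K_pP(s) = 0: s² + 6.8s + 29.38 = 0 ⇒ ω_n = 5.42, ζ = 0.6273.
2% settling time T_s ≈ 4/(ζω_n) = 4/3.4 = 1.18 s.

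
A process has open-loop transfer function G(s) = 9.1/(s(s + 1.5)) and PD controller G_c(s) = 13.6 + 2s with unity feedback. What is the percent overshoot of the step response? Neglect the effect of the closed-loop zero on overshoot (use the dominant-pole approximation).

Forward path: (13.6 + 2s)·9.1/(s(s+1.5)). The closed-loop characteristic equation is s² + (1.5 + 9.1·2)s + 9.1·13.6 = 0.
That is s² + 19.7s + 123.8 = 0, so ω_n = 11.12 rad/s and ζ = 19.7/(2·11.12) = 0.8854.
%OS = 100·exp(−πζ/√(1−ζ²)) = 0.252%.

0.252%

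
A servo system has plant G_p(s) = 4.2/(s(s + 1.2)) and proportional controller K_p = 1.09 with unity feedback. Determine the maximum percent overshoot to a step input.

From 1 + K_pG_p(s) = 0: s² + 1.2s + 4.578 = 0 ⇒ ω_n = 2.14, ζ = 0.2804.
%OS = 100·exp(−πζ/√(1−ζ²)) = 100·exp(−π·0.2804/√0.9214) = 39.9%.

39.9%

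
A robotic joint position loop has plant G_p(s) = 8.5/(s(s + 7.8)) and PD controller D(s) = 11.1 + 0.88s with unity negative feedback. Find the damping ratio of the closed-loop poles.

Forward path: (11.1 + 0.88s)·8.5/(s(s+7.8)). The closed-loop characteristic equation is s² + (7.8 + 8.5·0.88)s + 8.5·11.1 = 0.
That is s² + 15.28s + 94.35 = 0, so ω_n = 9.713 rad/s and ζ = 15.28/(2·9.713) = 0.7865.

ζ = 0.787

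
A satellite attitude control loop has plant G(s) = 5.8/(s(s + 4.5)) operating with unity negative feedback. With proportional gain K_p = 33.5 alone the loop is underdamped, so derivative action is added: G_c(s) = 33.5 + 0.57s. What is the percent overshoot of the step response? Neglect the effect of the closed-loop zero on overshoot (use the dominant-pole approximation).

40%

Forward path: (33.5 + 0.57s)·5.8/(s(s+4.5)). The closed-loop characteristic equation is s² + (4.5 + 5.8·0.57)s + 5.8·33.5 = 0.
That is s² + 7.806s + 194.3 = 0, so ω_n = 13.94 rad/s and ζ = 7.806/(2·13.94) = 0.28.
%OS = 100·exp(−πζ/√(1−ζ²)) = 40%.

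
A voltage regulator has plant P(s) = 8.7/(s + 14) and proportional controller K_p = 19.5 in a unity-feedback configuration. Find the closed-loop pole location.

Closed-loop transfer function: T(s) = K_p·P(s)/(1 + K_p·P(s)) = 169.6/(s + 14 + 169.6) = 169.6/(s + 183.6).
The closed-loop pole is at s = −183.6.

s = -183.6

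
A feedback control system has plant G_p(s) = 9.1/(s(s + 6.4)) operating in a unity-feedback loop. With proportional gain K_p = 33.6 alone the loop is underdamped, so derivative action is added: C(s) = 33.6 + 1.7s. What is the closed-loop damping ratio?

Forward path: (33.6 + 1.7s)·9.1/(s(s+6.4)). The closed-loop characteristic equation is s² + (6.4 + 9.1·1.7)s + 9.1·33.6 = 0.
That is s² + 21.87s + 305.8 = 0, so ω_n = 17.49 rad/s and ζ = 21.87/(2·17.49) = 0.6254.

ζ = 0.625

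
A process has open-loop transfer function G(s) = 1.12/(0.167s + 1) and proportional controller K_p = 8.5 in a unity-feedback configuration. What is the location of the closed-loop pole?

Closed loop: T(s) = K_p·G/(1+K_p·G) = 9.52/(0.167s + 1 + 9.52), with pole at s = −(1 + 9.52)/0.167 = −62.99.

s = -62.99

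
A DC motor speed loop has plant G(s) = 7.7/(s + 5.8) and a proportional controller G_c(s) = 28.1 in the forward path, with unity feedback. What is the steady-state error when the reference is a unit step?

The loop is type 0. Static position error constant K_pos = G_c(0)·G(0) = 28.1·1.328 = 37.31.
Steady-state error to a unit step: e_ss = 1/(1+K_pos) = 1/38.31 = 0.0261.

0.0261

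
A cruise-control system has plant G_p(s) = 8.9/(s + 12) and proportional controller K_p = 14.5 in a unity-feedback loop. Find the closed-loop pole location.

Closed-loop transfer function: T(s) = K_p·G_p(s)/(1 + K_p·G_p(s)) = 129.1/(s + 12 + 129.1) = 129.1/(s + 141.1).
The closed-loop pole is at s = −141.1.

s = -141.1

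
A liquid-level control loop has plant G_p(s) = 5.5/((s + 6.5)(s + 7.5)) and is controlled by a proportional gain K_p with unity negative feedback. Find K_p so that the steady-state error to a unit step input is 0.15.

Steady-state error for a unit step on this type-0 loop is 1/(1 + K_p·G_p(0)).
G_p(0) = 0.1128. Require 1/(1 + K_p·0.1128) = 0.15, so 1 + 0.1128·K_p = 6.667.
K_p = (6.667 − 1)/0.1128 = 50.2.

K_p = 50.2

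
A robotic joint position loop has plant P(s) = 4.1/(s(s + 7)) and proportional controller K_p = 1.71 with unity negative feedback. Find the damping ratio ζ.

With unity feedback the closed-loop characteristic equation is s² + 7s + 1.71·4.1 = s² + 7s + 7.011 = 0.
Matching s² + 2ζω_n s + ω_n²: ω_n = √7.011 = 2.648 rad/s and 2ζω_n = 7, so ζ = 7/(2·2.648) = 1.32.

ζ = 1.32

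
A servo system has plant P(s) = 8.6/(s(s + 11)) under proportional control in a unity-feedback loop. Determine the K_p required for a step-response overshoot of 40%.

K_p = 44.9

From %OS = 100·exp(−πζ/√(1−ζ²)) = 40%, ζ = −ln(0.4)/√(π²+ln²(0.4)) = 0.28.
Characteristic equation s² + 11s + 8.6K_p = 0 gives ζ = 11/(2√(8.6K_p)).
Setting ζ = 0.28: √(8.6K_p) = 11/(2·0.28) = 19.64, so K_p = 385.8/8.6 = 44.9.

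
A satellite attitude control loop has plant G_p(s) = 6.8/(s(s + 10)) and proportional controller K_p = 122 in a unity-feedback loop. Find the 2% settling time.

T_s ≈ 0.8 s

Closed-loop characteristic equation: s² + 10s + 829.6 = 0, so ω_n = 28.8 rad/s and ζ = 10/(2·28.8) = 0.1736.
2% settling time T_s ≈ 4/(ζω_n) = 4/5 = 0.8 s.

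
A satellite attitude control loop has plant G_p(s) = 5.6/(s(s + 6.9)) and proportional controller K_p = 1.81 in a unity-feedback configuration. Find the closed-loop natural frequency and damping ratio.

With unity feedback the closed-loop characteristic equation is s² + 6.9s + 1.81·5.6 = s² + 6.9s + 10.14 = 0.
So ω_n² = 10.14 ⇒ ω_n = 3.184 rad/s, and ζ = 6.9/(2ω_n) = 1.08.

ω_n = 3.18 rad/s, ζ = 1.08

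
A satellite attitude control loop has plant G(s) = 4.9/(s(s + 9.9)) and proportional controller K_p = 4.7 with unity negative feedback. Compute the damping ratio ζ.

ζ = 1.03

1 + K_p·G(s) = 0 gives s² + 9.9s + 23.03 = 0.
Matching s² + 2ζω_n s + ω_n²: ω_n = √23.03 = 4.799 rad/s and 2ζω_n = 9.9, so ζ = 9.9/(2·4.799) = 1.03.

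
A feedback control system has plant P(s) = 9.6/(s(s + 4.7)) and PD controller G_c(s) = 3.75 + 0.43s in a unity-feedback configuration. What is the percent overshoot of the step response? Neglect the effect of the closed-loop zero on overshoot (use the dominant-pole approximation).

3.3%

Forward path: (3.75 + 0.43s)·9.6/(s(s+4.7)). The closed-loop characteristic equation is s² + (4.7 + 9.6·0.43)s + 9.6·3.75 = 0.
That is s² + 8.828s + 36 = 0, so ω_n = 6 rad/s and ζ = 8.828/(2·6) = 0.7357.
%OS = 100·exp(−πζ/√(1−ζ²)) = 3.3%.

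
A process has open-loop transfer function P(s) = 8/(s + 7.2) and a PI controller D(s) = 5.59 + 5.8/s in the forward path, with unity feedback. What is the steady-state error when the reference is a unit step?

0

The open loop D(s)P(s) has a pole at the origin (type 1), so the static position error constant is infinite and e_ss = 1/(1+∞) = 0.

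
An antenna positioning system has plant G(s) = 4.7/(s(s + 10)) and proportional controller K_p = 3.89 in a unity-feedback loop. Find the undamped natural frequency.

ω_n = 4.28 rad/s

With unity feedback the closed-loop characteristic equation is s² + 10s + 3.89·4.7 = s² + 10s + 18.28 = 0.
So ω_n² = 18.28 ⇒ ω_n = 4.276 rad/s, and ζ = 10/(2ω_n) = 1.17.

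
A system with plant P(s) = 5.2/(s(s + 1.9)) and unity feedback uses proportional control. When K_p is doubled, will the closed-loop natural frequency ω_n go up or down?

ω_n = √(5.2·K_p), which grows with K_p.

increase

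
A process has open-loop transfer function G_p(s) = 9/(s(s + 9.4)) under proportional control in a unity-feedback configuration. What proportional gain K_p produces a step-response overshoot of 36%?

K_p = 25.7

From %OS = 100·exp(−πζ/√(1−ζ²)) = 36%, ζ = −ln(0.36)/√(π²+ln²(0.36)) = 0.3093.
Characteristic equation s² + 9.4s + 9K_p = 0 gives ζ = 9.4/(2√(9K_p)).
Setting ζ = 0.3093: √(9K_p) = 9.4/(2·0.3093) = 15.2, so K_p = 231/9 = 25.7.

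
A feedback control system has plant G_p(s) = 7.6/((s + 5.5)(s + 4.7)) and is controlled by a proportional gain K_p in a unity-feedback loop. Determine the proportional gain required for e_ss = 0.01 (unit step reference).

Steady-state error for a unit step on this type-0 loop is 1/(1 + K_p·G_p(0)).
G_p(0) = 0.294. Require 1/(1 + K_p·0.294) = 0.01, so 1 + 0.294·K_p = 100.
K_p = (100 − 1)/0.294 = 337.

K_p = 337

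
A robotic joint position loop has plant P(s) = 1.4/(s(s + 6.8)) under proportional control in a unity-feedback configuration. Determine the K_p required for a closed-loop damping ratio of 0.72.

Closed-loop characteristic equation: s² + 6.8s + K_p·1.4 = 0.
So ω_n = √(1.4K_p) and 2ζω_n = 6.8, giving ζ = 6.8/(2√(1.4K_p)).
Setting ζ = 0.72: √(1.4K_p) = 6.8/(2·0.72) = 4.722, so K_p = 22.3/1.4 = 15.9.

K_p = 15.9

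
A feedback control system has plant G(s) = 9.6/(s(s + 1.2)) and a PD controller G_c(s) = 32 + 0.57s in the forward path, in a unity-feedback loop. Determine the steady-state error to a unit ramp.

0.00391

The loop has one pole at the origin (type 1). Velocity error constant K_v = lim_{s→0} s·G_c(s)G(s) = 32·9.6/1.2 = 256.
Steady-state error to a unit ramp: e_ss = 1/K_v = 0.00391.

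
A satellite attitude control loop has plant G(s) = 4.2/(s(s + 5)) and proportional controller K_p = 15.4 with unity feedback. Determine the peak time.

T_p = 0.411 s

The closed-loop denominator s² + 5s + 64.68 gives ω_n = √64.68 = 8.042 and ζ = 5/(2ω_n) = 0.3109.
Damped frequency ω_d = ω_n√(1−ζ²) = 7.644 rad/s, so peak time T_p = π/ω_d = 0.411 s.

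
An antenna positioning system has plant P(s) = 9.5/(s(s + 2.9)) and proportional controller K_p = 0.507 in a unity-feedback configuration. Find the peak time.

T_p = 1.91 s

The closed-loop denominator s² + 2.9s + 4.817 gives ω_n = √4.817 = 2.195 and ζ = 2.9/(2ω_n) = 0.6607.
Damped frequency ω_d = ω_n√(1−ζ²) = 1.647 rad/s, so peak time T_p = π/ω_d = 1.91 s.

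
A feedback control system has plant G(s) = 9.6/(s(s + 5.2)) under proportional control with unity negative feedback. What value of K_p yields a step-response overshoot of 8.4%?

From %OS = 100·exp(−πζ/√(1−ζ²)) = 8.4%, ζ = −ln(0.084)/√(π²+ln²(0.084)) = 0.6191.
Characteristic equation s² + 5.2s + 9.6K_p = 0 gives ζ = 5.2/(2√(9.6K_p)).
Setting ζ = 0.6191: √(9.6K_p) = 5.2/(2·0.6191) = 4.199, so K_p = 17.63/9.6 = 1.84.

K_p = 1.84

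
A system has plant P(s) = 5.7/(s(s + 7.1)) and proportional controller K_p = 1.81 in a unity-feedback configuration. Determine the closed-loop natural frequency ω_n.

ω_n = 3.21 rad/s

The closed-loop denominator is s(s+7.1) + 1.81·5.7 = s² + 7.1s + 10.32.
Matching s² + 2ζω_n s + ω_n²: ω_n = √10.32 = 3.212 rad/s and 2ζω_n = 7.1, so ζ = 7.1/(2·3.212) = 1.11.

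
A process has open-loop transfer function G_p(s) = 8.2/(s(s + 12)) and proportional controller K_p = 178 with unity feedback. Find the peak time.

Closed-loop characteristic equation: s² + 12s + 1460 = 0, so ω_n = 38.2 rad/s and ζ = 12/(2·38.2) = 0.157.
Damped frequency ω_d = ω_n√(1−ζ²) = 37.73 rad/s, so peak time T_p = π/ω_d = 0.0833 s.

T_p = 0.0833 s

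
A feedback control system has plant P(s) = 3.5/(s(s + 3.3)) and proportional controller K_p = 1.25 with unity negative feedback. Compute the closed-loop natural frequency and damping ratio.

ω_n = 2.09 rad/s, ζ = 0.789

With unity feedback the closed-loop characteristic equation is s² + 3.3s + 1.25·3.5 = s² + 3.3s + 4.375 = 0.
So ω_n² = 4.375 ⇒ ω_n = 2.092 rad/s, and ζ = 3.3/(2ω_n) = 0.789.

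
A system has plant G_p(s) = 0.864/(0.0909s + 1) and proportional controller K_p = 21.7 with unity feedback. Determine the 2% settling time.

T_s ≈ 0.0184 s

Closed loop: T(s) = K_p·G_p/(1+K_p·G_p) = 18.75/(0.0909s + 1 + 18.75), with pole at s = −(1 + 18.75)/0.0909 = −217.3.
τ = 1/217.3 = 0.004603 s, so 2% settling time ≈ 4τ = 0.0184 s.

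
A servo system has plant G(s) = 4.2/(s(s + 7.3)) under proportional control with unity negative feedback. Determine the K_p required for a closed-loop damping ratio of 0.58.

Closed-loop characteristic equation: s² + 7.3s + K_p·4.2 = 0.
So ω_n = √(4.2K_p) and 2ζω_n = 7.3, giving ζ = 7.3/(2√(4.2K_p)).
Setting ζ = 0.58: √(4.2K_p) = 7.3/(2·0.58) = 6.293, so K_p = 39.6/4.2 = 9.43.

K_p = 9.43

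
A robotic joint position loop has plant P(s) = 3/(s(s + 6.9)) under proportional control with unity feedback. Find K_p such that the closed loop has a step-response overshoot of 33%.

From %OS = 100·exp(−πζ/√(1−ζ²)) = 33%, ζ = −ln(0.33)/√(π²+ln²(0.33)) = 0.3328.
Characteristic equation s² + 6.9s + 3K_p = 0 gives ζ = 6.9/(2√(3K_p)).
Setting ζ = 0.3328: √(3K_p) = 6.9/(2·0.3328) = 10.37, so K_p = 107.5/3 = 35.8.

K_p = 35.8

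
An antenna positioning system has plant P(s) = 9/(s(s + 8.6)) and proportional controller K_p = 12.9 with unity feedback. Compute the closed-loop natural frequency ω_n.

The closed-loop denominator is s(s+8.6) + 12.9·9 = s² + 8.6s + 116.1.
So ω_n² = 116.1 ⇒ ω_n = 10.77 rad/s, and ζ = 8.6/(2ω_n) = 0.399.

ω_n = 10.8 rad/s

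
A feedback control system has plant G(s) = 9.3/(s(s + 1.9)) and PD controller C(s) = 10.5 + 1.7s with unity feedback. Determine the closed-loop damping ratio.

Forward path: (10.5 + 1.7s)·9.3/(s(s+1.9)). The closed-loop characteristic equation is s² + (1.9 + 9.3·1.7)s + 9.3·10.5 = 0.
That is s² + 17.71s + 97.65 = 0, so ω_n = 9.882 rad/s and ζ = 17.71/(2·9.882) = 0.8961.

ζ = 0.896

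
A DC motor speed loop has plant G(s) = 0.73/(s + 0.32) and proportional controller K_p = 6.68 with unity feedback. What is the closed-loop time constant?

τ = 0.192 s

Closed-loop transfer function: T(s) = K_p·G(s)/(1 + K_p·G(s)) = 4.876/(s + 0.32 + 4.876) = 4.876/(s + 5.196).
Time constant τ = 1/5.196 = 0.192 s.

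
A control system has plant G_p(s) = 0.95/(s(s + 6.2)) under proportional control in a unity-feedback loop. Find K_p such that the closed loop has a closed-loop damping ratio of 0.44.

K_p = 52.3

Closed-loop characteristic equation: s² + 6.2s + K_p·0.95 = 0.
So ω_n = √(0.95K_p) and 2ζω_n = 6.2, giving ζ = 6.2/(2√(0.95K_p)).
Setting ζ = 0.44: √(0.95K_p) = 6.2/(2·0.44) = 7.045, so K_p = 49.64/0.95 = 52.3.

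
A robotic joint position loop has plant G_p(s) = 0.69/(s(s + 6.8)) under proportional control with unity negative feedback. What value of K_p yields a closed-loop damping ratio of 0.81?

Closed-loop characteristic equation: s² + 6.8s + K_p·0.69 = 0.
So ω_n = √(0.69K_p) and 2ζω_n = 6.8, giving ζ = 6.8/(2√(0.69K_p)).
Setting ζ = 0.81: √(0.69K_p) = 6.8/(2·0.81) = 4.198, so K_p = 17.62/0.69 = 25.5.

K_p = 25.5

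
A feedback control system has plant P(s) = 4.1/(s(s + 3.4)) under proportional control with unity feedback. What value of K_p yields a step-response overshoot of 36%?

From %OS = 100·exp(−πζ/√(1−ζ²)) = 36%, ζ = −ln(0.36)/√(π²+ln²(0.36)) = 0.3093.
Characteristic equation s² + 3.4s + 4.1K_p = 0 gives ζ = 3.4/(2√(4.1K_p)).
Setting ζ = 0.3093: √(4.1K_p) = 3.4/(2·0.3093) = 5.497, so K_p = 30.22/4.1 = 7.37.

K_p = 7.37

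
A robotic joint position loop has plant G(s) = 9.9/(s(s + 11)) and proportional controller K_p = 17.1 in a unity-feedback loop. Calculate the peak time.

T_p = 0.266 s

From 1 + K_pG(s) = 0: s² + 11s + 169.3 = 0 ⇒ ω_n = 13.01, ζ = 0.4227.
Damped frequency ω_d = ω_n√(1−ζ²) = 11.79 rad/s, so peak time T_p = π/ω_d = 0.266 s.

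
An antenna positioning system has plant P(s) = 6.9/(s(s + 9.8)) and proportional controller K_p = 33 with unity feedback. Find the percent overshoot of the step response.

The closed-loop denominator s² + 9.8s + 227.7 gives ω_n = √227.7 = 15.09 and ζ = 9.8/(2ω_n) = 0.3247.
%OS = 100·exp(−πζ/√(1−ζ²)) = 100·exp(−π·0.3247/√0.8946) = 34%.

34%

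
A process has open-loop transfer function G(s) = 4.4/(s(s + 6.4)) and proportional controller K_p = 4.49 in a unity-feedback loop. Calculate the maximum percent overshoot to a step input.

3.84%

The closed-loop denominator s² + 6.4s + 19.76 gives ω_n = √19.76 = 4.445 and ζ = 6.4/(2ω_n) = 0.7199.
%OS = 100·exp(−πζ/√(1−ζ²)) = 100·exp(−π·0.7199/√0.4817) = 3.84%.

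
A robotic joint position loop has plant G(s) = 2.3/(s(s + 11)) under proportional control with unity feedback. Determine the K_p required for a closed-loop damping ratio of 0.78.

K_p = 21.6

Closed-loop characteristic equation: s² + 11s + K_p·2.3 = 0.
So ω_n = √(2.3K_p) and 2ζω_n = 11, giving ζ = 11/(2√(2.3K_p)).
Setting ζ = 0.78: √(2.3K_p) = 11/(2·0.78) = 7.051, so K_p = 49.72/2.3 = 21.6.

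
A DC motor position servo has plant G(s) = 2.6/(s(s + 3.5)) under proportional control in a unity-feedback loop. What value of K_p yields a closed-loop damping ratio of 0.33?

K_p = 10.8

Closed-loop characteristic equation: s² + 3.5s + K_p·2.6 = 0.
So ω_n = √(2.6K_p) and 2ζω_n = 3.5, giving ζ = 3.5/(2√(2.6K_p)).
Setting ζ = 0.33: √(2.6K_p) = 3.5/(2·0.33) = 5.303, so K_p = 28.12/2.6 = 10.8.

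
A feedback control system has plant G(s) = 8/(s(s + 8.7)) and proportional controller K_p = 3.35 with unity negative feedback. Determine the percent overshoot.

Closed-loop characteristic equation: s² + 8.7s + 26.8 = 0, so ω_n = 5.177 rad/s and ζ = 8.7/(2·5.177) = 0.8403.
%OS = 100·exp(−πζ/√(1−ζ²)) = 100·exp(−π·0.8403/√0.2939) = 0.768%.

0.768%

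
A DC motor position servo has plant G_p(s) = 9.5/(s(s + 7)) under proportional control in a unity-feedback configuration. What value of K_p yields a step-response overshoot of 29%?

K_p = 9.59

From %OS = 100·exp(−πζ/√(1−ζ²)) = 29%, ζ = −ln(0.29)/√(π²+ln²(0.29)) = 0.3666.
Characteristic equation s² + 7s + 9.5K_p = 0 gives ζ = 7/(2√(9.5K_p)).
Setting ζ = 0.3666: √(9.5K_p) = 7/(2·0.3666) = 9.547, so K_p = 91.15/9.5 = 9.59.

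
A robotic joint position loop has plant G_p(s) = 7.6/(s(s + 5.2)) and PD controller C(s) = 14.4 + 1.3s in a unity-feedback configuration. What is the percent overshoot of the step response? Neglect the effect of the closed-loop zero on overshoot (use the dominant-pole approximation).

3.81%

Forward path: (14.4 + 1.3s)·7.6/(s(s+5.2)). The closed-loop characteristic equation is s² + (5.2 + 7.6·1.3)s + 7.6·14.4 = 0.
That is s² + 15.08s + 109.4 = 0, so ω_n = 10.46 rad/s and ζ = 15.08/(2·10.46) = 0.7207.
%OS = 100·exp(−πζ/√(1−ζ²)) = 3.81%.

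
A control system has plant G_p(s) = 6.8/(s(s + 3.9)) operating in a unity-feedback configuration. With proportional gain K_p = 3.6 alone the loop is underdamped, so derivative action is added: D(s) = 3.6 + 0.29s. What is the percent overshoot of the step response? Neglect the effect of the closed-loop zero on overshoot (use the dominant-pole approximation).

Forward path: (3.6 + 0.29s)·6.8/(s(s+3.9)). The closed-loop characteristic equation is s² + (3.9 + 6.8·0.29)s + 6.8·3.6 = 0.
That is s² + 5.872s + 24.48 = 0, so ω_n = 4.948 rad/s and ζ = 5.872/(2·4.948) = 0.5934.
%OS = 100·exp(−πζ/√(1−ζ²)) = 9.87%.

9.87%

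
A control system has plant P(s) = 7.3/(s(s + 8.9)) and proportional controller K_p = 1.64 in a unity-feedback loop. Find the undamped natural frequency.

ω_n = 3.46 rad/s

With unity feedback the closed-loop characteristic equation is s² + 8.9s + 1.64·7.3 = s² + 8.9s + 11.97 = 0.
Matching s² + 2ζω_n s + ω_n²: ω_n = √11.97 = 3.46 rad/s and 2ζω_n = 8.9, so ζ = 8.9/(2·3.46) = 1.29.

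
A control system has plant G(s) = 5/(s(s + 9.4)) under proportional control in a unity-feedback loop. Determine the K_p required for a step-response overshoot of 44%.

K_p = 69.1

From %OS = 100·exp(−πζ/√(1−ζ²)) = 44%, ζ = −ln(0.44)/√(π²+ln²(0.44)) = 0.2528.
Characteristic equation s² + 9.4s + 5K_p = 0 gives ζ = 9.4/(2√(5K_p)).
Setting ζ = 0.2528: √(5K_p) = 9.4/(2·0.2528) = 18.59, so K_p = 345.6/5 = 69.1.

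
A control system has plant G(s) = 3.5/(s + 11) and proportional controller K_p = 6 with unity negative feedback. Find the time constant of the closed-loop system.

Closed-loop transfer function: T(s) = K_p·G(s)/(1 + K_p·G(s)) = 21/(s + 11 + 21) = 21/(s + 32).
Time constant τ = 1/32 = 0.0312 s.

τ = 0.0312 s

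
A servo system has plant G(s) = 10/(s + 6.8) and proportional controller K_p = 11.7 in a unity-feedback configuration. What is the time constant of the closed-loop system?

τ = 0.00808 s

Closed-loop transfer function: T(s) = K_p·G(s)/(1 + K_p·G(s)) = 117/(s + 6.8 + 117) = 117/(s + 123.8).
Time constant τ = 1/123.8 = 0.00808 s.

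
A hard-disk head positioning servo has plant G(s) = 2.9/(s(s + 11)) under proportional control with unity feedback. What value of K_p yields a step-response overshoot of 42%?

From %OS = 100·exp(−πζ/√(1−ζ²)) = 42%, ζ = −ln(0.42)/√(π²+ln²(0.42)) = 0.2662.
Characteristic equation s² + 11s + 2.9K_p = 0 gives ζ = 11/(2√(2.9K_p)).
Setting ζ = 0.2662: √(2.9K_p) = 11/(2·0.2662) = 20.66, so K_p = 427/2.9 = 147.

K_p = 147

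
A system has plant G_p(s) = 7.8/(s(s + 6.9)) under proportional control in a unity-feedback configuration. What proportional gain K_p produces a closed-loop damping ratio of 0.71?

K_p = 3.03

Closed-loop characteristic equation: s² + 6.9s + K_p·7.8 = 0.
So ω_n = √(7.8K_p) and 2ζω_n = 6.9, giving ζ = 6.9/(2√(7.8K_p)).
Setting ζ = 0.71: √(7.8K_p) = 6.9/(2·0.71) = 4.859, so K_p = 23.61/7.8 = 3.03.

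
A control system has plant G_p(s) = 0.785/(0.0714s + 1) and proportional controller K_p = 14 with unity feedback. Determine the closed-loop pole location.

Closed loop: T(s) = K_p·G_p/(1+K_p·G_p) = 10.99/(0.0714s + 1 + 10.99), with pole at s = −(1 + 10.99)/0.0714 = −167.9.

s = -167.9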